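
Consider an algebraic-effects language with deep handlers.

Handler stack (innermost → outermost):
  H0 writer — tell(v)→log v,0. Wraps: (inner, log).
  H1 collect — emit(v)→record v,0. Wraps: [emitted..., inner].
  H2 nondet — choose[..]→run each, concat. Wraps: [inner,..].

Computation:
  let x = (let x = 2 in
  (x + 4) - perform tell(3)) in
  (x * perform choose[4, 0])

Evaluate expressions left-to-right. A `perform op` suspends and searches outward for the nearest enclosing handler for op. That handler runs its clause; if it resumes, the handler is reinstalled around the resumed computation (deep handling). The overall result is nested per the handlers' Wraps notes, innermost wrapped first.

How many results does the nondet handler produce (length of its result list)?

Evaluation trace:
tell(3) @ H0 ⇒ log+=3
choose[4, 0] @ H2
  branch[0] choose=4:
    H0 returns (24, (3))
    H1 returns [(24, (3))]
    H2 returns [[(24, (3))]]
  branch[1] choose=0:
    H0 returns (0, (3))
    H1 returns [(0, (3))]
    H2 returns [[(0, (3))]]
= [[(24, (3))], [(0, (3))]]

Answer: 2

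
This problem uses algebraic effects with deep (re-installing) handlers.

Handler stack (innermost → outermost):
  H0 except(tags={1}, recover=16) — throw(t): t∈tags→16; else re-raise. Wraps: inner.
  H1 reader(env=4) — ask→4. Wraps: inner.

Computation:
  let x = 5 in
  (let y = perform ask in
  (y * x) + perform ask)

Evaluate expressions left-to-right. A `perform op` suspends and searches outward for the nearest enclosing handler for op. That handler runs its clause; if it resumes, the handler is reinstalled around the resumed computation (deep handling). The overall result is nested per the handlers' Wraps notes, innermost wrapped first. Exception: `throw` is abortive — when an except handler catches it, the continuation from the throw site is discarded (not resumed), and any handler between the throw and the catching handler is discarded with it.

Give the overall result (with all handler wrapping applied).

Evaluation trace:
ask @ H1 ⇒ 4
ask @ H1 ⇒ 4
H0 returns 24
H1 returns 24
= 24

Answer: 24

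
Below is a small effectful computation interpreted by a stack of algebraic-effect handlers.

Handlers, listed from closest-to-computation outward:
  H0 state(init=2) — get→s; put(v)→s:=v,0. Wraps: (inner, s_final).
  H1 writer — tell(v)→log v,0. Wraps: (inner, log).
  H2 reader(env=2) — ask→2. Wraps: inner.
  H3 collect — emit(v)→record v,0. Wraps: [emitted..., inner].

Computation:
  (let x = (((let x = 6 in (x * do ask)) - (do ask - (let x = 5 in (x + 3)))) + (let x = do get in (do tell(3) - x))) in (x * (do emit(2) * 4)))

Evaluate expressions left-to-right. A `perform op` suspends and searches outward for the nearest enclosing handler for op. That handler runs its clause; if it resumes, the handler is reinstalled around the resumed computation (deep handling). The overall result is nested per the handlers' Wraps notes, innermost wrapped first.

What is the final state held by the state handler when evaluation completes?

Step-by-step:
ask @ H2 ⇒ 2
ask @ H2 ⇒ 2
get @ H0 ⇒ 2
tell(3) @ H1 ⇒ log+=3
emit(2) @ H3 ⇒ out+=2
H0 returns (0, 2)
H1 returns ((0, 2), (3))
H2 returns ((0, 2), (3))
H3 returns [2, ((0, 2), (3))]
= [2, ((0, 2), (3))]

Answer: 2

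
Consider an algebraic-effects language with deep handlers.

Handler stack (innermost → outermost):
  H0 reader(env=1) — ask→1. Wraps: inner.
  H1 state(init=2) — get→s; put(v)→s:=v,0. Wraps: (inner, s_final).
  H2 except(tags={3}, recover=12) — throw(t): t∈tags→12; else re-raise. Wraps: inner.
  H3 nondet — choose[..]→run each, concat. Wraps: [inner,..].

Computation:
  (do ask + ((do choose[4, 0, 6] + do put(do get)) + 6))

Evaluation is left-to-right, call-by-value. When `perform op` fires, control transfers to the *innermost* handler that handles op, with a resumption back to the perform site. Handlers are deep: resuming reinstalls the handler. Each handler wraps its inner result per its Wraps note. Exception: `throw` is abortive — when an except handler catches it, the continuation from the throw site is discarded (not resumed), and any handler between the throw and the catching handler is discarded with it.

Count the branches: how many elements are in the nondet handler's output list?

Evaluation trace:
ask @ H0 ⇒ 1
choose[4, 0, 6] @ H3
  branch[0] choose=4:
    get @ H1 ⇒ 2
    put(2) @ H1 ⇒ s:=2
    H0 returns 11
    H1 returns (11, 2)
    H2 returns (11, 2)
    H3 returns [(11, 2)]
  branch[1] choose=0:
    get @ H1 ⇒ 2
    put(2) @ H1 ⇒ s:=2
    H0 returns 7
    H1 returns (7, 2)
    H2 returns (7, 2)
    H3 returns [(7, 2)]
  branch[2] choose=6:
    get @ H1 ⇒ 2
    put(2) @ H1 ⇒ s:=2
    H0 returns 13
    H1 returns (13, 2)
    H2 returns (13, 2)
    H3 returns [(13, 2)]
= [(11, 2), (7, 2), (13, 2)]

Answer: 3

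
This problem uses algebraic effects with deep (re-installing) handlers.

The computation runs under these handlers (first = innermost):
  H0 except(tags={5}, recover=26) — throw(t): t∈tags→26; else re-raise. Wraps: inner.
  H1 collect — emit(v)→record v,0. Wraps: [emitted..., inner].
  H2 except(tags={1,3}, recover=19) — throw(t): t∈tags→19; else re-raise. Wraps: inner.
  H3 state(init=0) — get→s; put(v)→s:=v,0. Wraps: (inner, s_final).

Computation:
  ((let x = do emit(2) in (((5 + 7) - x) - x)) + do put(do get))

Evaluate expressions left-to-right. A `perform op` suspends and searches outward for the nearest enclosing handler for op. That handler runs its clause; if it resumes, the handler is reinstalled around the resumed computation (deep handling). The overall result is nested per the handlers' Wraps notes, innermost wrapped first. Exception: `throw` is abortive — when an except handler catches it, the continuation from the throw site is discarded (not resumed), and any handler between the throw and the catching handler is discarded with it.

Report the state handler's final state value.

Answer: 0

Step-by-step:
emit(2) @ H1 ⇒ out+=2
get @ H3 ⇒ 0
put(0) @ H3 ⇒ s:=0
H0 returns 12
H1 returns [2, 12]
H2 returns [2, 12]
H3 returns ([2, 12], 0)
= ([2, 12], 0)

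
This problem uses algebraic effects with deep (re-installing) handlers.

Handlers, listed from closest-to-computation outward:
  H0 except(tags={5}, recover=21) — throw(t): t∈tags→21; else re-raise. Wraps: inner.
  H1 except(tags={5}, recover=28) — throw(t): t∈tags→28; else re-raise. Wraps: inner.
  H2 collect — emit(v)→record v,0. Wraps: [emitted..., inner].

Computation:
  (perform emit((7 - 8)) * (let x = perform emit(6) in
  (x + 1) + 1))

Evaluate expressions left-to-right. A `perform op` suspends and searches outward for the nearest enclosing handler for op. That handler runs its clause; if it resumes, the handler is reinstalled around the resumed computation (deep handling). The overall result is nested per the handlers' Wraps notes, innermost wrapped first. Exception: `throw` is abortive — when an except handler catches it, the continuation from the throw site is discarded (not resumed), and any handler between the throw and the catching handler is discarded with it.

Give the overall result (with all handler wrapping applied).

Answer: [-1, 6, 0]

Step-by-step:
emit(-1) @ H2 ⇒ out+=-1
emit(6) @ H2 ⇒ out+=6
H0 returns 0
H1 returns 0
H2 returns [-1, 6, 0]
= [-1, 6, 0]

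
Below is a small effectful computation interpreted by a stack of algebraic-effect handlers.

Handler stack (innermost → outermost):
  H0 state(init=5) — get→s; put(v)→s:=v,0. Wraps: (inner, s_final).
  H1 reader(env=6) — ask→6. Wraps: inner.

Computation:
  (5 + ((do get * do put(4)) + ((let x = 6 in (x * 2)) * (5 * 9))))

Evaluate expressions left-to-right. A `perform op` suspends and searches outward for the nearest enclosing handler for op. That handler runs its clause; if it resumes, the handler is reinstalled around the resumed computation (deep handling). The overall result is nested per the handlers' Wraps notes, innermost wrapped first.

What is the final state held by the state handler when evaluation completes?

Answer: 4

Working:
get @ H0 ⇒ 5
put(4) @ H0 ⇒ s:=4
H0 returns (545, 4)
H1 returns (545, 4)
= (545, 4)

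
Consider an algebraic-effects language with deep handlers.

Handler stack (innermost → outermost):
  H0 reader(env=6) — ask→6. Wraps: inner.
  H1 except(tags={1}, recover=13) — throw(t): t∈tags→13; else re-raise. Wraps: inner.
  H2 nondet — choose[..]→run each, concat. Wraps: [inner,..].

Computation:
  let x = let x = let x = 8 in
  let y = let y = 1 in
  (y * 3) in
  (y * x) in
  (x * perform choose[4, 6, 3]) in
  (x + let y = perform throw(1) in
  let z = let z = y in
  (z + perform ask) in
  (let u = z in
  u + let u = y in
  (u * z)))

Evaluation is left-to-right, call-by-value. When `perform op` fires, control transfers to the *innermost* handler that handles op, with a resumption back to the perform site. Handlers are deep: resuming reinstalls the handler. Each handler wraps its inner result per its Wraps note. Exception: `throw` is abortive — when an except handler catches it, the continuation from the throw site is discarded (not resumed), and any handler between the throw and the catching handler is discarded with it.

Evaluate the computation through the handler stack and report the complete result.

Step-by-step:
choose[4, 6, 3] @ H2
  branch[0] choose=4:
    throw(1) @ H1 caught ⇒ 13
    H2 returns [13]
  branch[1] choose=6:
    throw(1) @ H1 caught ⇒ 13
    H2 returns [13]
  branch[2] choose=3:
    throw(1) @ H1 caught ⇒ 13
    H2 returns [13]
= [13, 13, 13]

Answer: [13, 13, 13]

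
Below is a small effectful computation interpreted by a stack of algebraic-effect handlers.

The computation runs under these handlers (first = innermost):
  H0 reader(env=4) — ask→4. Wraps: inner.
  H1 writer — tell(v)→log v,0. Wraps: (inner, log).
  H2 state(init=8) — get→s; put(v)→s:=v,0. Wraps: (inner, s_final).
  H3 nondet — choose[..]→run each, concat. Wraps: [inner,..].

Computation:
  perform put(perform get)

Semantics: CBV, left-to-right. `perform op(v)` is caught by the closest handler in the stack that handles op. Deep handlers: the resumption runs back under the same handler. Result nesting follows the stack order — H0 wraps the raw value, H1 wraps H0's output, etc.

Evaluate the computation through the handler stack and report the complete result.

Answer: [((0, ()), 8)]

Evaluation trace:
get @ H2 ⇒ 8
put(8) @ H2 ⇒ s:=8
H0 returns 0
H1 returns (0, ())
H2 returns ((0, ()), 8)
H3 returns [((0, ()), 8)]
= [((0, ()), 8)]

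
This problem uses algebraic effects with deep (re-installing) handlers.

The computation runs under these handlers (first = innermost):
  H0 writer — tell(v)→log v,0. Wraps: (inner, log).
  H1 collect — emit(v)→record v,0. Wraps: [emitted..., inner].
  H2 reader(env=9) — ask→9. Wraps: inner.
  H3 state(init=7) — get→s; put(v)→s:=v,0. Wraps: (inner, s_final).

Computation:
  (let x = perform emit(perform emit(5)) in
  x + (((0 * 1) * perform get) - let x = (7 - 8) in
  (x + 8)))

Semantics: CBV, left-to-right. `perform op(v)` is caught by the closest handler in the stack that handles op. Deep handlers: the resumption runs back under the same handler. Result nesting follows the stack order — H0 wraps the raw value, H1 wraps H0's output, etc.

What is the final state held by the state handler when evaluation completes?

Answer: 7

Evaluation trace:
emit(5) @ H1 ⇒ out+=5
emit(0) @ H1 ⇒ out+=0
get @ H3 ⇒ 7
H0 returns (-7, ())
H1 returns [5, 0, (-7, ())]
H2 returns [5, 0, (-7, ())]
H3 returns ([5, 0, (-7, ())], 7)
= ([5, 0, (-7, ())], 7)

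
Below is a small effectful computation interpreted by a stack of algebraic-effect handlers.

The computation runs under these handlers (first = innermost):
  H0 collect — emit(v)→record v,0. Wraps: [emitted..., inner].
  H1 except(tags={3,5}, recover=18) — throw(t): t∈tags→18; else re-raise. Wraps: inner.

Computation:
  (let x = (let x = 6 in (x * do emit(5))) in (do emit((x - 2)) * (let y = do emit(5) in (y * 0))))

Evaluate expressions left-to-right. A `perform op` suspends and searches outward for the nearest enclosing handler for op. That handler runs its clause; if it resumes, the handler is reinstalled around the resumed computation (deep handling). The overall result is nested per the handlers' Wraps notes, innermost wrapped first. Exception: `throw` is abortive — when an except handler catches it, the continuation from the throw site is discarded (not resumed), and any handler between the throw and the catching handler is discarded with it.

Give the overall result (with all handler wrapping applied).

Evaluation trace:
emit(5) @ H0 ⇒ out+=5
emit(-2) @ H0 ⇒ out+=-2
emit(5) @ H0 ⇒ out+=5
H0 returns [5, -2, 5, 0]
H1 returns [5, -2, 5, 0]
= [5, -2, 5, 0]

Answer: [5, -2, 5, 0]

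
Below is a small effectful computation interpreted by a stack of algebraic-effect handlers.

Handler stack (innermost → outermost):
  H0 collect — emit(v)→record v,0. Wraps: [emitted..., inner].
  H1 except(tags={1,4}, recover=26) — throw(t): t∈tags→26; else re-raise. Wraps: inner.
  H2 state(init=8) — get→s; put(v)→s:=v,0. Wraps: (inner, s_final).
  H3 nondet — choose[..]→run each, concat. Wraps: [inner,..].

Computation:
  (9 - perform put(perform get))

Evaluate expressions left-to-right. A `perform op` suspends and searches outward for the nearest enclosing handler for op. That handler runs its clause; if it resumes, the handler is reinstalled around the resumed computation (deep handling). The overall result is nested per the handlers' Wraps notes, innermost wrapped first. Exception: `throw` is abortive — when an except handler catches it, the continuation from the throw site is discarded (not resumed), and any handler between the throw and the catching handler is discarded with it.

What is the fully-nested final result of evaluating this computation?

Step-by-step:
get @ H2 ⇒ 8
put(8) @ H2 ⇒ s:=8
H0 returns [9]
H1 returns [9]
H2 returns ([9], 8)
H3 returns [([9], 8)]
= [([9], 8)]

Answer: [([9], 8)]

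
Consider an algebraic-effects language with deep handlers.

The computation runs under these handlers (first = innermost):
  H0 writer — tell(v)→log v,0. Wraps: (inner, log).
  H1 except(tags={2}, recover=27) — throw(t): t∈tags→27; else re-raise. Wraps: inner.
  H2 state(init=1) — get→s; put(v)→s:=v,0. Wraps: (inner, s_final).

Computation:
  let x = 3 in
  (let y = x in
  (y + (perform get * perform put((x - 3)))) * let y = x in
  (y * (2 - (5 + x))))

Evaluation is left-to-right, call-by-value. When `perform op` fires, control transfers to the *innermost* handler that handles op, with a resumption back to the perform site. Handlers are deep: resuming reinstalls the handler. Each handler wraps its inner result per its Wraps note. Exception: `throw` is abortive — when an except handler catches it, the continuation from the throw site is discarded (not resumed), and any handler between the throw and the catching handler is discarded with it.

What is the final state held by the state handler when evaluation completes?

Answer: 0

Working:
get @ H2 ⇒ 1
put(0) @ H2 ⇒ s:=0
H0 returns (-54, ())
H1 returns (-54, ())
H2 returns ((-54, ()), 0)
= ((-54, ()), 0)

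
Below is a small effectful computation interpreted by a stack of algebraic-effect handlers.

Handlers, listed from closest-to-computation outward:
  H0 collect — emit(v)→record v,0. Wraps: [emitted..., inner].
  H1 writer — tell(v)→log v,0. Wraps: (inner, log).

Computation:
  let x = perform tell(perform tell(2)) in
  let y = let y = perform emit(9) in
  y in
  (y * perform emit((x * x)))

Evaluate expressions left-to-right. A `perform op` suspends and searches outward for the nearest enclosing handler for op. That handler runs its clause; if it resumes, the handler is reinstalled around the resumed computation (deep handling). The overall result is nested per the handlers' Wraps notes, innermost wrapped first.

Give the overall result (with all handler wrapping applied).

Answer: ([9, 0, 0], (2, 0))

Evaluation trace:
tell(2) @ H1 ⇒ log+=2
tell(0) @ H1 ⇒ log+=0
emit(9) @ H0 ⇒ out+=9
emit(0) @ H0 ⇒ out+=0
H0 returns [9, 0, 0]
H1 returns ([9, 0, 0], (2, 0))
= ([9, 0, 0], (2, 0))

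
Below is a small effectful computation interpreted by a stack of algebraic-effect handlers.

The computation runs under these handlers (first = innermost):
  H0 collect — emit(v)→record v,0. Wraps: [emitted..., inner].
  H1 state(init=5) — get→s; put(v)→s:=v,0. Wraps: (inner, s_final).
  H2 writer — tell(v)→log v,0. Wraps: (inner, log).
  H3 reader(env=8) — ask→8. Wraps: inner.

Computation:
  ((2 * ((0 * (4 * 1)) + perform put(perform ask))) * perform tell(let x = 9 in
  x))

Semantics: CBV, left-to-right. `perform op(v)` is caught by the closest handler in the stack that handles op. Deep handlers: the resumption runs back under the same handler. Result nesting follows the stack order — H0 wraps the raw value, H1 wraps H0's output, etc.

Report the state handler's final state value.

Evaluation trace:
ask @ H3 ⇒ 8
put(8) @ H1 ⇒ s:=8
tell(9) @ H2 ⇒ log+=9
H0 returns [0]
H1 returns ([0], 8)
H2 returns (([0], 8), (9))
H3 returns (([0], 8), (9))
= (([0], 8), (9))

Answer: 8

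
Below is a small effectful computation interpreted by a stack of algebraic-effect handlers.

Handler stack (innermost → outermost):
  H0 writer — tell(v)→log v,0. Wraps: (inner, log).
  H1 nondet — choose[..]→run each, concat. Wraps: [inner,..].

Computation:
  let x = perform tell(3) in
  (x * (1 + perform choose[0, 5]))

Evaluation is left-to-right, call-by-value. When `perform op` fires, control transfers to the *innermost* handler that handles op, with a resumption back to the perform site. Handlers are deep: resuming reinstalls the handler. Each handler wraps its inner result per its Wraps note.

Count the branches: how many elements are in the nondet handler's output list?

Answer: 2

Working:
tell(3) @ H0 ⇒ log+=3
choose[0, 5] @ H1
  branch[0] choose=0:
    H0 returns (0, (3))
    H1 returns [(0, (3))]
  branch[1] choose=5:
    H0 returns (0, (3))
    H1 returns [(0, (3))]
= [(0, (3)), (0, (3))]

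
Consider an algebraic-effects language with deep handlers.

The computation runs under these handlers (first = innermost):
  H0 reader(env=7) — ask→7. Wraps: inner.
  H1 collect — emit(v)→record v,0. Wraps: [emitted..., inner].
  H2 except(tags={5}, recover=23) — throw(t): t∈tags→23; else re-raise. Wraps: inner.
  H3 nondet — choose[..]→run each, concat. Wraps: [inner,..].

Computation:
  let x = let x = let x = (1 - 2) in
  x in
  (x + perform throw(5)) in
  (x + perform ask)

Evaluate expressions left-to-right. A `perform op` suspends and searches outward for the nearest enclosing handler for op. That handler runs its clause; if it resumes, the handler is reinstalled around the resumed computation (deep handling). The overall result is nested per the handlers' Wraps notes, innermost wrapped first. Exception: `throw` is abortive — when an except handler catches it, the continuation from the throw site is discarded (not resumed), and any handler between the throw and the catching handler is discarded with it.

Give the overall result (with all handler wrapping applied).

Evaluation trace:
throw(5) @ H2 caught ⇒ 23
H3 returns [23]
= [23]

Answer: [23]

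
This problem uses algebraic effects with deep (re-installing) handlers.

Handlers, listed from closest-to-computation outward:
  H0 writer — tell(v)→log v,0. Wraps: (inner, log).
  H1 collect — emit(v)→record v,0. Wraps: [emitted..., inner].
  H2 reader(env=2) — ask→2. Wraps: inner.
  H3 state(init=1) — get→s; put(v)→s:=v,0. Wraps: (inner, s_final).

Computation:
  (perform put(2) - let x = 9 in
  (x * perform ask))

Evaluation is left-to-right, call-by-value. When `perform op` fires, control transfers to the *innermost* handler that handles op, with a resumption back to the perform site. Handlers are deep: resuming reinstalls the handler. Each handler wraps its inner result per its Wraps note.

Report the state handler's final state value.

Working:
put(2) @ H3 ⇒ s:=2
ask @ H2 ⇒ 2
H0 returns (-18, ())
H1 returns [(-18, ())]
H2 returns [(-18, ())]
H3 returns ([(-18, ())], 2)
= ([(-18, ())], 2)

Answer: 2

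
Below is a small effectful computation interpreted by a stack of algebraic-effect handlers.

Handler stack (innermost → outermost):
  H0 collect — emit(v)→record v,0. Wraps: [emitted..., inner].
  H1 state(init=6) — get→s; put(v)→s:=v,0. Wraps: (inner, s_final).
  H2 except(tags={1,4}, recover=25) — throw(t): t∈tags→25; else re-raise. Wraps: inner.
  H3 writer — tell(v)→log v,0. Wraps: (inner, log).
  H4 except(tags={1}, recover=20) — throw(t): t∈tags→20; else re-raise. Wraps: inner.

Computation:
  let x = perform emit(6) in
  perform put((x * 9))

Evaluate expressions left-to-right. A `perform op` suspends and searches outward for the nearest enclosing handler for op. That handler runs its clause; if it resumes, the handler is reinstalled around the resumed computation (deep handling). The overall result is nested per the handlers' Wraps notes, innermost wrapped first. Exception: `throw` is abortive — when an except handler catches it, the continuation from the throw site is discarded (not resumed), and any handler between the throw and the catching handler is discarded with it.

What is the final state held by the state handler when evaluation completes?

Answer: 0

Evaluation trace:
emit(6) @ H0 ⇒ out+=6
put(0) @ H1 ⇒ s:=0
H0 returns [6, 0]
H1 returns ([6, 0], 0)
H2 returns ([6, 0], 0)
H3 returns (([6, 0], 0), ())
H4 returns (([6, 0], 0), ())
= (([6, 0], 0), ())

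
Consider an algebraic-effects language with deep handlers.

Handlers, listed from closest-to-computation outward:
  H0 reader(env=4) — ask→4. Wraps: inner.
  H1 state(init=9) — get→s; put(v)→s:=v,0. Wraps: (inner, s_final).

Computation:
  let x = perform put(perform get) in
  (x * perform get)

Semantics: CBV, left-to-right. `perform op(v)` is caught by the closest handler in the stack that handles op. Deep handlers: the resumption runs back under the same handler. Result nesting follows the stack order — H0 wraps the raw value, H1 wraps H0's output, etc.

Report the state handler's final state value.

Working:
get @ H1 ⇒ 9
put(9) @ H1 ⇒ s:=9
get @ H1 ⇒ 9
H0 returns 0
H1 returns (0, 9)
= (0, 9)

Answer: 9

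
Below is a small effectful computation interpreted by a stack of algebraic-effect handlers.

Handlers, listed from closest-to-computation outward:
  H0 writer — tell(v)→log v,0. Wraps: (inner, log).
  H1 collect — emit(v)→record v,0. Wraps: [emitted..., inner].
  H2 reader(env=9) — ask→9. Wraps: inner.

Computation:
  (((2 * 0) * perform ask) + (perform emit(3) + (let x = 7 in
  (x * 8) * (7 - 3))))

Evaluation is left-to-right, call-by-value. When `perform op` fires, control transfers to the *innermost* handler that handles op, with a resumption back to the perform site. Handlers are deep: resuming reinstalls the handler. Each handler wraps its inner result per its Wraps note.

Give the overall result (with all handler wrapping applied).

Step-by-step:
ask @ H2 ⇒ 9
emit(3) @ H1 ⇒ out+=3
H0 returns (224, ())
H1 returns [3, (224, ())]
H2 returns [3, (224, ())]
= [3, (224, ())]

Answer: [3, (224, ())]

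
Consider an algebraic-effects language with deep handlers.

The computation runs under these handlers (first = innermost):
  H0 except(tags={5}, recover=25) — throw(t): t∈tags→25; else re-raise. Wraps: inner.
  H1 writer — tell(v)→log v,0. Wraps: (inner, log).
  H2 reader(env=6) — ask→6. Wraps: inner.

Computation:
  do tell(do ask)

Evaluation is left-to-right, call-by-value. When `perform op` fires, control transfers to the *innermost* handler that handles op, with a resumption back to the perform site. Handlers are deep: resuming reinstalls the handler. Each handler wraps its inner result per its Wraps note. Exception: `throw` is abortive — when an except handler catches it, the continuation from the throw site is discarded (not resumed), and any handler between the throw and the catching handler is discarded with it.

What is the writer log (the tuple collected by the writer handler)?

Step-by-step:
ask @ H2 ⇒ 6
tell(6) @ H1 ⇒ log+=6
H0 returns 0
H1 returns (0, (6))
H2 returns (0, (6))
= (0, (6))

Answer: (6)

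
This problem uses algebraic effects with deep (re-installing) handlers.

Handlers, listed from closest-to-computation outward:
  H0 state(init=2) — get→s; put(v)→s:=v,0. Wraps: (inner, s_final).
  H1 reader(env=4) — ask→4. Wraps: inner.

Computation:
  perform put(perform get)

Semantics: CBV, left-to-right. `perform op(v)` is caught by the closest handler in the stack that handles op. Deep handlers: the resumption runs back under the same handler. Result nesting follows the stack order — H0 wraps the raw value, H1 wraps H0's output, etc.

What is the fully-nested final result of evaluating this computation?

Step-by-step:
get @ H0 ⇒ 2
put(2) @ H0 ⇒ s:=2
H0 returns (0, 2)
H1 returns (0, 2)
= (0, 2)

Answer: (0, 2)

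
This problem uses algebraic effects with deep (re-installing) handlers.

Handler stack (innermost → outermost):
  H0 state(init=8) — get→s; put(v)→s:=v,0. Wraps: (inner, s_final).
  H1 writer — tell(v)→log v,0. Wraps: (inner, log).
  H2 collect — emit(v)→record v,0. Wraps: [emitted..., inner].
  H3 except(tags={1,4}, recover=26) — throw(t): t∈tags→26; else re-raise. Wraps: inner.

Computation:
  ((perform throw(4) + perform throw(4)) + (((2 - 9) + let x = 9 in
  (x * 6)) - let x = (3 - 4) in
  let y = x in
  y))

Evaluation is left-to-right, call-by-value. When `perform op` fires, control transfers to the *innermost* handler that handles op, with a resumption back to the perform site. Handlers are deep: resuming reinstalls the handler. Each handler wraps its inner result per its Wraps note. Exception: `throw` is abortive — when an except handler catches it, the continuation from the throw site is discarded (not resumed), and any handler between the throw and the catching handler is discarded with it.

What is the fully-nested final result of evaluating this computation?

Answer: 26

Evaluation trace:
throw(4) @ H3 caught ⇒ 26
= 26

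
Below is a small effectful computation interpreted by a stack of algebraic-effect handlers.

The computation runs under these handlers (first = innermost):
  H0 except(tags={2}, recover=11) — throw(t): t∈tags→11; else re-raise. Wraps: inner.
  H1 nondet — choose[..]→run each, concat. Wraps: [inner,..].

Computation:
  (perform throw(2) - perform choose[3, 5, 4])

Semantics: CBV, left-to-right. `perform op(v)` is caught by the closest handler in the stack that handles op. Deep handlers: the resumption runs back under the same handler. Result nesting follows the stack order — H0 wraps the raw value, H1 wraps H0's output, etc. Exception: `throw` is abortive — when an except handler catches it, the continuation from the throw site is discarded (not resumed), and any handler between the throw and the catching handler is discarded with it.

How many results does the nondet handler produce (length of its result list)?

Evaluation trace:
throw(2) @ H0 caught ⇒ 11
H1 returns [11]
= [11]

Answer: 1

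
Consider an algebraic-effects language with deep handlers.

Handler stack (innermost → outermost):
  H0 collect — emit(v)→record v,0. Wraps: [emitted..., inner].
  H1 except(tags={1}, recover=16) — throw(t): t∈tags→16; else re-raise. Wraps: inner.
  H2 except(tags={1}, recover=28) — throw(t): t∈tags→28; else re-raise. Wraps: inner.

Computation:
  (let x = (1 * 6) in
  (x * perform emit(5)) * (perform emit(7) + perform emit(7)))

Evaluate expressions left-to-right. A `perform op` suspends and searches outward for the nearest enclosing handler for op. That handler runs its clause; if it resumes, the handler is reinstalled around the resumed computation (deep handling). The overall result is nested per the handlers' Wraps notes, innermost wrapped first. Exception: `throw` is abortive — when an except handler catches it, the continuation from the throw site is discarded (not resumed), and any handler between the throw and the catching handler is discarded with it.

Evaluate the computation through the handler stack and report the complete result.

Working:
emit(5) @ H0 ⇒ out+=5
emit(7) @ H0 ⇒ out+=7
emit(7) @ H0 ⇒ out+=7
H0 returns [5, 7, 7, 0]
H1 returns [5, 7, 7, 0]
H2 returns [5, 7, 7, 0]
= [5, 7, 7, 0]

Answer: [5, 7, 7, 0]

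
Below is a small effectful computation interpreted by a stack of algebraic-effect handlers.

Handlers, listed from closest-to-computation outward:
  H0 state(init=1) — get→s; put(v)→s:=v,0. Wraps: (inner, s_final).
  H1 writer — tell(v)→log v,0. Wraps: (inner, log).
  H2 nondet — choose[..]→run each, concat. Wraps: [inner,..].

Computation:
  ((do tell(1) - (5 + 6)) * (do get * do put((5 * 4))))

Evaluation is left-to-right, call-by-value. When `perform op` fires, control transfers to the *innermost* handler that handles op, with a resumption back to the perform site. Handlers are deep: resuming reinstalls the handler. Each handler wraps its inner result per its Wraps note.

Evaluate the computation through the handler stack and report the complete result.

Working:
tell(1) @ H1 ⇒ log+=1
get @ H0 ⇒ 1
put(20) @ H0 ⇒ s:=20
H0 returns (0, 20)
H1 returns ((0, 20), (1))
H2 returns [((0, 20), (1))]
= [((0, 20), (1))]

Answer: [((0, 20), (1))]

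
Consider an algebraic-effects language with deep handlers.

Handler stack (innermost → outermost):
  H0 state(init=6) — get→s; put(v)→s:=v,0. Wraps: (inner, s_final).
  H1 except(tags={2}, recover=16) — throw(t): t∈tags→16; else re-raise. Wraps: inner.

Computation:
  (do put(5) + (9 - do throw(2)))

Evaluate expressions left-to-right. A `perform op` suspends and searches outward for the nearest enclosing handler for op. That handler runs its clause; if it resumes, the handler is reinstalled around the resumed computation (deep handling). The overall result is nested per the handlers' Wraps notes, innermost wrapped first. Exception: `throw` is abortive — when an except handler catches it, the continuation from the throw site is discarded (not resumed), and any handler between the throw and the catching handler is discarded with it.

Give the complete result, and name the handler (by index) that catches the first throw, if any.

Step-by-step:
put(5) @ H0 ⇒ s:=5
throw(2) @ H1 caught ⇒ 16
= 16

Answer: 16 ; first throw caught by: H1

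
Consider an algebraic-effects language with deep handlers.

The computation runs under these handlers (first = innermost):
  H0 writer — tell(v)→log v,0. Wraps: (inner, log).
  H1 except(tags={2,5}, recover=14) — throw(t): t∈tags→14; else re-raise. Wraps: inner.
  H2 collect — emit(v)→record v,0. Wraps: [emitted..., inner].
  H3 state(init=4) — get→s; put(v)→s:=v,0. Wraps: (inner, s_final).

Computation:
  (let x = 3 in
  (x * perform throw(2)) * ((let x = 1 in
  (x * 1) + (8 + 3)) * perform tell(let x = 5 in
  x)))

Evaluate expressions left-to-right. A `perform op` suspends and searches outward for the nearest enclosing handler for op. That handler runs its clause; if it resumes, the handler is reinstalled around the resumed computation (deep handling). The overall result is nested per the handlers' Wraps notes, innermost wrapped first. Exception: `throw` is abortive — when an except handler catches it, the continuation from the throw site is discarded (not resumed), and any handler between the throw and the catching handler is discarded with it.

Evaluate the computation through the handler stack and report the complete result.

Answer: ([14], 4)

Evaluation trace:
throw(2) @ H1 caught ⇒ 14
H2 returns [14]
H3 returns ([14], 4)
= ([14], 4)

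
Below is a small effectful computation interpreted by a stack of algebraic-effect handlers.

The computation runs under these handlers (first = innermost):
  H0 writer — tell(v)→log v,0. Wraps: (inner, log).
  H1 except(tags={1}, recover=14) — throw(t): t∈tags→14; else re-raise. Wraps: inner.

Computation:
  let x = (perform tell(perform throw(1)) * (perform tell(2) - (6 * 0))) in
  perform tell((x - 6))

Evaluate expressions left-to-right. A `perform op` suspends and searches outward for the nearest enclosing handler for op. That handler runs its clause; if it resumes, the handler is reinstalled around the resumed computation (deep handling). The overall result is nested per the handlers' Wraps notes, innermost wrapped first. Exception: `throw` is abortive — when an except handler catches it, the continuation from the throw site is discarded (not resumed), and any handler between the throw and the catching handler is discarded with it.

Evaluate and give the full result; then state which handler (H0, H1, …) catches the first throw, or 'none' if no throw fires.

Working:
throw(1) @ H1 caught ⇒ 14
= 14

Answer: 14 ; first throw caught by: H1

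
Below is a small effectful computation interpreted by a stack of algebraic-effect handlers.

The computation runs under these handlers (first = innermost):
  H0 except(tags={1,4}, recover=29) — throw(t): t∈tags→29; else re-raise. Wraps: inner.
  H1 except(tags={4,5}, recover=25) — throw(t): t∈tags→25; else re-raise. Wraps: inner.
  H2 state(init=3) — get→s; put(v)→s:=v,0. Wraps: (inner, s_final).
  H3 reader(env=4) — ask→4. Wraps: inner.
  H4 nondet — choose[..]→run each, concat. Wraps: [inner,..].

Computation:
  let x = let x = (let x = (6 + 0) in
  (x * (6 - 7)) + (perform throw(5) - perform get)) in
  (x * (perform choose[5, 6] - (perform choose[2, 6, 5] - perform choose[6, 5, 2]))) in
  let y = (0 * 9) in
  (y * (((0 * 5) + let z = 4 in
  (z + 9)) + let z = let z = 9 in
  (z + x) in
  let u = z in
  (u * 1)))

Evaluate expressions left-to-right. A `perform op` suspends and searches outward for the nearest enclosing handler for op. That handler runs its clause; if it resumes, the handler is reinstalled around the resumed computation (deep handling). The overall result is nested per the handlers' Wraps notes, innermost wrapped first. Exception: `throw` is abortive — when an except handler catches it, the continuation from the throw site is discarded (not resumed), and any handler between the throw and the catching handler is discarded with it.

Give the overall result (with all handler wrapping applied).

Step-by-step:
throw(5) @ H0 re-raised
throw(5) @ H1 caught ⇒ 25
H2 returns (25, 3)
H3 returns (25, 3)
H4 returns [(25, 3)]
= [(25, 3)]

Answer: [(25, 3)]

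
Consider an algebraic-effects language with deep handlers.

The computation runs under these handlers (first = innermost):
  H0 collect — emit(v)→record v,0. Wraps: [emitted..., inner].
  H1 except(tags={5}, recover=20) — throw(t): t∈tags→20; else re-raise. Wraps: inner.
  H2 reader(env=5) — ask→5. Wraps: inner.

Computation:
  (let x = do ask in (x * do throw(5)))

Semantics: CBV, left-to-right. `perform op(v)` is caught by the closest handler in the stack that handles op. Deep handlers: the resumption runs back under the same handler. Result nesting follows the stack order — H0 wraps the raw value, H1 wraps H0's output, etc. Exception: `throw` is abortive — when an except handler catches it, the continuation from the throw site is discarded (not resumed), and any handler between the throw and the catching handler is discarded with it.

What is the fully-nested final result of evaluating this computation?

Working:
ask @ H2 ⇒ 5
throw(5) @ H1 caught ⇒ 20
H2 returns 20
= 20

Answer: 20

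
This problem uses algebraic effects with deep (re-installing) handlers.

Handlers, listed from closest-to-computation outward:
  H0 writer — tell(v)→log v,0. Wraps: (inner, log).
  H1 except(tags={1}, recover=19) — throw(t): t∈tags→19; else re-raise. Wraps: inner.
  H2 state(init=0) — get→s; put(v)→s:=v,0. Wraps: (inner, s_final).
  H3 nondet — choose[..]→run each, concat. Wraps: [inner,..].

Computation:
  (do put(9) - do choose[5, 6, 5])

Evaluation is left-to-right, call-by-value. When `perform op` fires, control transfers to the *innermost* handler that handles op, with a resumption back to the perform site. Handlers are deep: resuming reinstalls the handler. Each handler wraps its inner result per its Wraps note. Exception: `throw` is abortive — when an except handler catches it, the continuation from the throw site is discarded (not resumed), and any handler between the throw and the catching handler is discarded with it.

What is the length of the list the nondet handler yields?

Answer: 3

Working:
put(9) @ H2 ⇒ s:=9
choose[5, 6, 5] @ H3
  branch[0] choose=5:
    H0 returns (-5, ())
    H1 returns (-5, ())
    H2 returns ((-5, ()), 9)
    H3 returns [((-5, ()), 9)]
  branch[1] choose=6:
    H0 returns (-6, ())
    H1 returns (-6, ())
    H2 returns ((-6, ()), 9)
    H3 returns [((-6, ()), 9)]
  branch[2] choose=5:
    H0 returns (-5, ())
    H1 returns (-5, ())
    H2 returns ((-5, ()), 9)
    H3 returns [((-5, ()), 9)]
= [((-5, ()), 9), ((-6, ()), 9), ((-5, ()), 9)]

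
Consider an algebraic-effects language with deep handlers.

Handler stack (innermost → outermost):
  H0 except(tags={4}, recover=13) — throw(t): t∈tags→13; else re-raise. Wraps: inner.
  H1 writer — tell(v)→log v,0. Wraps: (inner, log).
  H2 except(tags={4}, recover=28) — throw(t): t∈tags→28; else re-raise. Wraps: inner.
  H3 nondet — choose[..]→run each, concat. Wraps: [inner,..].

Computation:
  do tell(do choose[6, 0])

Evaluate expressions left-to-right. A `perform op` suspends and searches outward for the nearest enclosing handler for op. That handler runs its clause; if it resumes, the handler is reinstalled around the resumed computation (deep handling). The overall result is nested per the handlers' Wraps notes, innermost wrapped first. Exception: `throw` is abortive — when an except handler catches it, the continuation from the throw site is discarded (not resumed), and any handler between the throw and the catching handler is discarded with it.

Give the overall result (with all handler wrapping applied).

Answer: [(0, (6)), (0, (0))]

Step-by-step:
choose[6, 0] @ H3
  branch[0] choose=6:
    tell(6) @ H1 ⇒ log+=6
    H0 returns 0
    H1 returns (0, (6))
    H2 returns (0, (6))
    H3 returns [(0, (6))]
  branch[1] choose=0:
    tell(0) @ H1 ⇒ log+=0
    H0 returns 0
    H1 returns (0, (0))
    H2 returns (0, (0))
    H3 returns [(0, (0))]
= [(0, (6)), (0, (0))]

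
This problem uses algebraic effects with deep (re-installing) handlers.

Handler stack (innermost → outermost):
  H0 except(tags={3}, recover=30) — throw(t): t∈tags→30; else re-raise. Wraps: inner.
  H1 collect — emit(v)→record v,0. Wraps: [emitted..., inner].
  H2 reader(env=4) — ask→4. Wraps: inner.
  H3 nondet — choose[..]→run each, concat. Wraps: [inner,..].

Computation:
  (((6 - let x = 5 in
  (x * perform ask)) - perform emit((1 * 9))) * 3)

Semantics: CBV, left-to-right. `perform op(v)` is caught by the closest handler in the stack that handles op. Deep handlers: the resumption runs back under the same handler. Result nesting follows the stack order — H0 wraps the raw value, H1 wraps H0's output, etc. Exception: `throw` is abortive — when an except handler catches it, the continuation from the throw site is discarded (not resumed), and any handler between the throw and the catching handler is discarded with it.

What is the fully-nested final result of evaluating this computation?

Answer: [[9, -42]]

Evaluation trace:
ask @ H2 ⇒ 4
emit(9) @ H1 ⇒ out+=9
H0 returns -42
H1 returns [9, -42]
H2 returns [9, -42]
H3 returns [[9, -42]]
= [[9, -42]]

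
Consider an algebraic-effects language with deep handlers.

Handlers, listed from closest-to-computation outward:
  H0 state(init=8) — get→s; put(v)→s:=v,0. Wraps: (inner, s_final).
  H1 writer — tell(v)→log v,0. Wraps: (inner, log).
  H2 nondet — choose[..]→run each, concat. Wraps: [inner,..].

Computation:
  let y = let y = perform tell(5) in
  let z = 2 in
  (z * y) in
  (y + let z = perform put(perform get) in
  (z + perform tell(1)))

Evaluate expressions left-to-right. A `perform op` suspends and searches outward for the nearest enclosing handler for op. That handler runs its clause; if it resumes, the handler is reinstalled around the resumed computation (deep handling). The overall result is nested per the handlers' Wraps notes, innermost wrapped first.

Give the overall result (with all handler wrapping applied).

Step-by-step:
tell(5) @ H1 ⇒ log+=5
get @ H0 ⇒ 8
put(8) @ H0 ⇒ s:=8
tell(1) @ H1 ⇒ log+=1
H0 returns (0, 8)
H1 returns ((0, 8), (5, 1))
H2 returns [((0, 8), (5, 1))]
= [((0, 8), (5, 1))]

Answer: [((0, 8), (5, 1))]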